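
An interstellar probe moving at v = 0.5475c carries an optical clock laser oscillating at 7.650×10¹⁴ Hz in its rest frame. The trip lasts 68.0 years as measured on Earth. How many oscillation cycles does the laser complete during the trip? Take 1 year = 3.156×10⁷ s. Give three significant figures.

N = 1.37×10²⁴

γ = 1/√(1 − 0.5475²) = 1/√0.7002 = 1.195
The oscillator's own cycle count is N = f × τ where τ is the proper time aboard the probe. τ = Δt/γ = 68.0/1.195 = 56.90 years = 1.796×10⁹ s.
N = 7.650×10¹⁴ × 1.796×10⁹ = 1.374×10²⁴.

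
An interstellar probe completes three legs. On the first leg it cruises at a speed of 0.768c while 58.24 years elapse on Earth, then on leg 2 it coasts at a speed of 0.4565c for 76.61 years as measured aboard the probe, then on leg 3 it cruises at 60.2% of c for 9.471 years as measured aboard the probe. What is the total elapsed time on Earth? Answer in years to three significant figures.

Δt = 156 years

Leg 1: 58.24 years is already measured on Earth.
Leg 2: γ = 1/√(1 − 0.4565²) = 1/√0.7916 = 1.124; Δt_2 = 1.124 × 76.61 = 86.11 years.
Leg 3: β = 0.602; γ = 1/√(1 − 0.602²) = 1/√0.6376 = 1.252; Δt_3 = 1.252 × 9.471 = 11.86 years.
Total: 58.24 + 86.11 + 11.86 years.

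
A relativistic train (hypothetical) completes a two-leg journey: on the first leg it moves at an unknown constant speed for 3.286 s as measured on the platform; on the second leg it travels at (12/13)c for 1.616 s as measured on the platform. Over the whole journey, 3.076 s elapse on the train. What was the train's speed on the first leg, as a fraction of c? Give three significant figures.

Leg 1: speed unknown; τ_1 = 3.286/γ_1.
Leg 2: γ = 1/√(1 − (12/13)²) = 13/5 = 2.600; τ_2 = 1.616/2.600 = 0.6215 s.
Total proper time: τ_1 + 0.6215 = 3.076, so τ_1 = 3.076 − 0.6215 = 2.454 s.
γ_1 = 3.286/2.454 = 1.339; β = √(1 − 1/γ²) = √0.4421.

β = 0.665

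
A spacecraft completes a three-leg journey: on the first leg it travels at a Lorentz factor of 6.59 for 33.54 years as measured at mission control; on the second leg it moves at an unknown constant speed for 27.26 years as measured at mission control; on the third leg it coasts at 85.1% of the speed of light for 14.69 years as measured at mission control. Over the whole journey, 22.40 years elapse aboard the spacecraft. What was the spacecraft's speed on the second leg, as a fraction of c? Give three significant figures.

Leg 1: γ = 6.59; τ_1 = 33.54/6.590 = 5.090 years.
Leg 2: speed unknown; τ_2 = 27.26/γ_2.
Leg 3: β = 0.851; γ = 1/√(1 − 0.851²) = 1/√0.2758 = 1.904; τ_3 = 14.69/1.904 = 7.715 years.
Total proper time: 5.090 + τ_2 + 7.715 = 22.40, so τ_2 = 22.40 − 12.80 = 9.596 years.
γ_2 = 27.26/9.596 = 2.841; β = √(1 − 1/γ²) = √0.8761.

β = 0.936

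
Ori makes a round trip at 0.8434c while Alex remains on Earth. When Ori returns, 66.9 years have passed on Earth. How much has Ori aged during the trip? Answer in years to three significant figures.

τ = 35.9 years

γ = 1/√(1 − 0.8434²) = 1/√0.2887 = 1.861
Ori's clock measures proper time along the trip: τ = Δt/γ = 66.9/1.861 years.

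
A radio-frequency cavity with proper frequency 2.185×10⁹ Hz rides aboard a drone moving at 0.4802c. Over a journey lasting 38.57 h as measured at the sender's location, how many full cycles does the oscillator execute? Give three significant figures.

γ = 1/√(1 − 0.4802²) = 1/√0.7694 = 1.140
The oscillator's own cycle count is N = f × τ where τ is the proper time aboard the drone. τ = Δt/γ = 38.57/1.140 = 33.83 h = 1.218×10⁵ s.
N = 2.185×10⁹ × 1.218×10⁵ = 2.661×10¹⁴.

N = 2.66×10¹⁴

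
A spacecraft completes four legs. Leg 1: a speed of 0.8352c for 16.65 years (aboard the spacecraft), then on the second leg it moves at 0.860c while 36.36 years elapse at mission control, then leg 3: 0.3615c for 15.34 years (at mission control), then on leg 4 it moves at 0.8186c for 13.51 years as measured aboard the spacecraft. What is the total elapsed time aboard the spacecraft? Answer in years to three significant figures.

τ = 63.0 years

Leg 1: 16.65 years is already measured aboard the spacecraft.
Leg 2: γ = 1/√(1 − 0.860²) = 1/√0.2604 = 1.960; τ_2 = 36.36/1.960 = 18.55 years.
Leg 3: γ = 1/√(1 − 0.3615²) = 1/√0.8693 = 1.073; τ_3 = 15.34/1.073 = 14.30 years.
Leg 4: 13.51 years is already measured aboard the spacecraft.
Total: 16.65 + 18.55 + 14.30 + 13.51 years.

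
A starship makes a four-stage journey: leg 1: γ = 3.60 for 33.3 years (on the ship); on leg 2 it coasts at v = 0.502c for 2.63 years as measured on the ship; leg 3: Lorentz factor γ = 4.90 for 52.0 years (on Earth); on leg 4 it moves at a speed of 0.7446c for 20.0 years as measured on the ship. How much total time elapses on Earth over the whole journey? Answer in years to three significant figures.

Leg 1: γ = 3.60; Δt_1 = 3.600 × 33.3 = 119.9 years.
Leg 2: γ = 1/√(1 − 0.502²) = 1/√0.7480 = 1.156; Δt_2 = 1.156 × 2.63 = 3.041 years.
Leg 3: 52.0 years is already measured on Earth.
Leg 4: γ = 1/√(1 − 0.7446²) = 1/√0.4456 = 1.498; Δt_4 = 1.498 × 20.0 = 29.96 years.
Total: 119.9 + 3.041 + 52.00 + 29.96 years.

Δt = 205 years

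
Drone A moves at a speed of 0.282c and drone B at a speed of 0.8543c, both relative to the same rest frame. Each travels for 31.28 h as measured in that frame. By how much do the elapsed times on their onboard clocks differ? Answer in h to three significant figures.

|τ_A − τ_B| = 13.8 h

A: γ = 1/√(1 − 0.282²) = 1/√0.9205 = 1.042; τ_A = 31.28/1.042 = 30.01 h.
B: γ = 1/√(1 − 0.8543²) = 1/√0.2702 = 1.924; τ_B = 31.28/1.924 = 16.26 h.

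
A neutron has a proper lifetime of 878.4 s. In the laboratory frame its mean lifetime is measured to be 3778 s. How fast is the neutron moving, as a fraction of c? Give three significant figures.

γ = Δt/τ₀ = 3778/878.4 = 4.301
β = √(1 − 1/γ²) = √(1 − 0.05406) = √0.9459

v = 0.973c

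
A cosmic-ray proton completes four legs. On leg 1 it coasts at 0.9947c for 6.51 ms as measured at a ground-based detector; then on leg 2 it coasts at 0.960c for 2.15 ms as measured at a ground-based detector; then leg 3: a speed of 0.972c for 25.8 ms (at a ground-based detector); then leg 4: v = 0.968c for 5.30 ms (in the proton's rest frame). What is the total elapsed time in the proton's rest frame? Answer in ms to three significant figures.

τ = 12.6 ms

Leg 1: γ = 1/√(1 − 0.9947²) = 1/√0.01057 = 9.726; τ_1 = 6.51/9.726 = 0.6694 ms.
Leg 2: γ = 1/√(1 − 0.960²) = 25/7 ≈ 3.571; τ_2 = 2.15/3.571 = 0.6020 ms.
Leg 3: γ = 1/√(1 − 0.972²) = 1/√0.05522 = 4.256; τ_3 = 25.8/4.256 = 6.063 ms.
Leg 4: 5.30 ms is already measured in the proton's rest frame.
Total: 0.6694 + 0.6020 + 6.063 + 5.300 ms.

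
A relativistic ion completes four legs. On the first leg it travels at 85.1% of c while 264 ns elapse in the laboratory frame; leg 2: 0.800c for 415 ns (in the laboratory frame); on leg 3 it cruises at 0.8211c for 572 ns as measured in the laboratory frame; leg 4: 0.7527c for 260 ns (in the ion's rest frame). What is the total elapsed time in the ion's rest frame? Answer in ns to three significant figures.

Leg 1: β = 0.851; γ = 1/√(1 − 0.851²) = 1/√0.2758 = 1.904; τ_1 = 264/1.904 = 138.6 ns.
Leg 2: γ = 1/√(1 − 0.800²) = 5/3 ≈ 1.667; τ_2 = 415/1.667 = 249.0 ns.
Leg 3: γ = 1/√(1 − 0.8211²) = 1/√0.3258 = 1.752; τ_3 = 572/1.752 = 326.5 ns.
Leg 4: 260 ns is already measured in the ion's rest frame.
Total: 138.6 + 249.0 + 326.5 + 260.0 ns.

τ = 974 ns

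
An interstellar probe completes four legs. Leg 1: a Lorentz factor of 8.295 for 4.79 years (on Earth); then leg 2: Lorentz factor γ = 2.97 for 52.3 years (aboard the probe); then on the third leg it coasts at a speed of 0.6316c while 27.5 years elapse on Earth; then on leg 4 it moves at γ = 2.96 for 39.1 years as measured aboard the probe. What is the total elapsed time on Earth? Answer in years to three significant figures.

Leg 1: 4.79 years is already measured on Earth.
Leg 2: γ = 2.97; Δt_2 = 2.970 × 52.3 = 155.3 years.
Leg 3: 27.5 years is already measured on Earth.
Leg 4: γ = 2.96; Δt_4 = 2.960 × 39.1 = 115.7 years.
Total: 4.790 + 155.3 + 27.50 + 115.7 years.

Δt = 303 years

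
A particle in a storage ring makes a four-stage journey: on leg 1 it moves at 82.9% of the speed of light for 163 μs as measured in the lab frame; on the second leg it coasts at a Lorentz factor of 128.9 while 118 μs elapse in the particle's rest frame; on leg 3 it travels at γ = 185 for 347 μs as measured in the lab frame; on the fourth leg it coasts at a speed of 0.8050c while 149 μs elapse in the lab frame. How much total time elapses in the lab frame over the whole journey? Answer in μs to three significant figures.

Δt = 1.59×10⁴ μs

Leg 1: 163 μs is already measured in the lab frame.
Leg 2: γ = 128.9; Δt_2 = 128.9 × 118 = 1.521×10⁴ μs.
Leg 3: 347 μs is already measured in the lab frame.
Leg 4: 149 μs is already measured in the lab frame.
Total: 163.0 + 1.521×10⁴ + 347.0 + 149.0 μs.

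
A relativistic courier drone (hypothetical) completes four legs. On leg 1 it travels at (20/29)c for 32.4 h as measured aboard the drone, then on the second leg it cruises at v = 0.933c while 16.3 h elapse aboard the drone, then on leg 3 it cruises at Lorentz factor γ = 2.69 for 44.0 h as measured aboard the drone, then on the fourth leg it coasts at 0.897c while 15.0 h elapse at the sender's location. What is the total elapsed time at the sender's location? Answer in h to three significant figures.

Δt = 223 h

Leg 1: γ = 1/√(1 − (20/29)²) = 29/21 ≈ 1.381; Δt_1 = 1.381 × 32.4 = 44.74 h.
Leg 2: γ = 1/√(1 − 0.933²) = 1/√0.1295 = 2.779; Δt_2 = 2.779 × 16.3 = 45.29 h.
Leg 3: γ = 2.69; Δt_3 = 2.690 × 44.0 = 118.4 h.
Leg 4: 15.0 h is already measured at the sender's location.
Total: 44.74 + 45.29 + 118.4 + 15.00 h.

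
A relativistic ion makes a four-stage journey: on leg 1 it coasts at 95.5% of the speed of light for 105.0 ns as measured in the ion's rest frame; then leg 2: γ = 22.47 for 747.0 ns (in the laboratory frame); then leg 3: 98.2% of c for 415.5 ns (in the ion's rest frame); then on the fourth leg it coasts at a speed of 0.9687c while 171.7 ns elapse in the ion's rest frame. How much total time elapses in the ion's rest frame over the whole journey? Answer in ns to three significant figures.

τ = 725 ns

Leg 1: 105.0 ns is already measured in the ion's rest frame.
Leg 2: γ = 22.47; τ_2 = 747.0/22.47 = 33.24 ns.
Leg 3: 415.5 ns is already measured in the ion's rest frame.
Leg 4: 171.7 ns is already measured in the ion's rest frame.
Total: 105.0 + 33.24 + 415.5 + 171.7 ns.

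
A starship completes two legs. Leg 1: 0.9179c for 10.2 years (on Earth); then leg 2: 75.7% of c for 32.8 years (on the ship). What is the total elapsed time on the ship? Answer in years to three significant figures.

τ = 36.8 years

Leg 1: γ = 1/√(1 − 0.9179²) = 1/√0.1575 = 2.520; τ_1 = 10.2/2.520 = 4.047 years.
Leg 2: 32.8 years is already measured on the ship.
Total: 4.047 + 32.80 years.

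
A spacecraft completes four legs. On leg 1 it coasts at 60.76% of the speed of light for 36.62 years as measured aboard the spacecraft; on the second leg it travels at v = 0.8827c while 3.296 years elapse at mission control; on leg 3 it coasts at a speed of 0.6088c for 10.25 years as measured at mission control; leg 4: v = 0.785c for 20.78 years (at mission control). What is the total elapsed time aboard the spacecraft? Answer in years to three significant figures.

τ = 59.2 years

Leg 1: 36.62 years is already measured aboard the spacecraft.
Leg 2: γ = 1/√(1 − 0.8827²) = 1/√0.2208 = 2.128; τ_2 = 3.296/2.128 = 1.549 years.
Leg 3: γ = 1/√(1 − 0.6088²) = 1/√0.6294 = 1.261; τ_3 = 10.25/1.261 = 8.132 years.
Leg 4: γ = 1/√(1 − 0.785²) = 1/√0.3838 = 1.614; τ_4 = 20.78/1.614 = 12.87 years.
Total: 36.62 + 1.549 + 8.132 + 12.87 years.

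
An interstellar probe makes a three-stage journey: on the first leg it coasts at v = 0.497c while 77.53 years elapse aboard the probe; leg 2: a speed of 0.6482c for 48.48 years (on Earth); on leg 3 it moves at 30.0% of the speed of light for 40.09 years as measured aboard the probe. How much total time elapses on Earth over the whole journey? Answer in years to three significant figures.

Δt = 180 years

Leg 1: γ = 1/√(1 − 0.497²) = 1/√0.7530 = 1.152; Δt_1 = 1.152 × 77.53 = 89.35 years.
Leg 2: 48.48 years is already measured on Earth.
Leg 3: β = 0.300; γ = 1/√(1 − 0.300²) = 1/√0.9100 = 1.048; Δt_3 = 1.048 × 40.09 = 42.03 years.
Total: 89.35 + 48.48 + 42.03 years.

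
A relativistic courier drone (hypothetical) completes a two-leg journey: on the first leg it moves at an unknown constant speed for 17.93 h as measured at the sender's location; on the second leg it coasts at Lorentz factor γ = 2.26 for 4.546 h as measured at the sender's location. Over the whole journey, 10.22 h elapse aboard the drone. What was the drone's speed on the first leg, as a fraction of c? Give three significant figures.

β = 0.889

Leg 1: speed unknown; τ_1 = 17.93/γ_1.
Leg 2: γ = 2.26; τ_2 = 4.546/2.260 = 2.012 h.
Total proper time: τ_1 + 2.012 = 10.22, so τ_1 = 10.22 − 2.012 = 8.208 h.
γ_1 = 17.93/8.208 = 2.184; β = √(1 − 1/γ²) = √0.7904.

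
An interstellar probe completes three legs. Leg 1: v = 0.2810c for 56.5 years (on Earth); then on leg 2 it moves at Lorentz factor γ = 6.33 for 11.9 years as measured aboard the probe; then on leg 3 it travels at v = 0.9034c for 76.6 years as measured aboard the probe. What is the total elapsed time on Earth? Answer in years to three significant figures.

Leg 1: 56.5 years is already measured on Earth.
Leg 2: γ = 6.33; Δt_2 = 6.330 × 11.9 = 75.33 years.
Leg 3: γ = 1/√(1 − 0.9034²) = 1/√0.1839 = 2.332; Δt_3 = 2.332 × 76.6 = 178.6 years.
Total: 56.50 + 75.33 + 178.6 years.

Δt = 310 years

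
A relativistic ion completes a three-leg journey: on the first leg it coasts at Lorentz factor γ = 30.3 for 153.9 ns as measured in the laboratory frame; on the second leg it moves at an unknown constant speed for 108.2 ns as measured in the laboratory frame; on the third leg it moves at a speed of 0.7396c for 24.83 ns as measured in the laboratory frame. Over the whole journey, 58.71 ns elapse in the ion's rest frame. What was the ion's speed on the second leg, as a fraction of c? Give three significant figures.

Leg 1: γ = 30.3; τ_1 = 153.9/30.30 = 5.079 ns.
Leg 2: speed unknown; τ_2 = 108.2/γ_2.
Leg 3: γ = 1/√(1 − 0.7396²) = 1/√0.4530 = 1.486; τ_3 = 24.83/1.486 = 16.71 ns.
Total proper time: 5.079 + τ_2 + 16.71 = 58.71, so τ_2 = 58.71 − 21.79 = 36.92 ns.
γ_2 = 108.2/36.92 = 2.931; β = √(1 − 1/γ²) = √0.8836.

β = 0.940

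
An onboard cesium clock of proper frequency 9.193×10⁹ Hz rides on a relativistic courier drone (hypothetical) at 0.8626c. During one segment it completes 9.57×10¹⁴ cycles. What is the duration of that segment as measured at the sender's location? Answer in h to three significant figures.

Δt = 57.2 h

γ = 1/√(1 − 0.8626²) = 1/√0.2559 = 1.977
Proper time for N cycles: τ = N/f = 9.57×10¹⁴/(9.193×10⁹) = 1.041×10⁵ s = 28.92 h.
Lab-frame duration Δt = γτ = 1.977 × 28.92 = 57.16 h.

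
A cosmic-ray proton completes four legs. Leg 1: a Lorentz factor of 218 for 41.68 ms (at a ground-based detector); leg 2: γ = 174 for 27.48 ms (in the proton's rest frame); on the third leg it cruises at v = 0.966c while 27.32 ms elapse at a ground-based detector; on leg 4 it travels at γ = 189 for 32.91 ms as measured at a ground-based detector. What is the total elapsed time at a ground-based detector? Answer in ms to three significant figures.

Leg 1: 41.68 ms is already measured at a ground-based detector.
Leg 2: γ = 174; Δt_2 = 174.0 × 27.48 = 4782 ms.
Leg 3: 27.32 ms is already measured at a ground-based detector.
Leg 4: 32.91 ms is already measured at a ground-based detector.
Total: 41.68 + 4782 + 27.32 + 32.91 ms.

Δt = 4880 ms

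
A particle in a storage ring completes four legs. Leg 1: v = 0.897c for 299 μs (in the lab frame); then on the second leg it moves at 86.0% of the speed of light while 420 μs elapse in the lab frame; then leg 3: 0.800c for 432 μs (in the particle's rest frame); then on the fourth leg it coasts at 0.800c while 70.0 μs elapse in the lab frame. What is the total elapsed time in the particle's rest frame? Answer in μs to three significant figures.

Leg 1: γ = 1/√(1 − 0.897²) = 1/√0.1954 = 2.262; τ_1 = 299/2.262 = 132.2 μs.
Leg 2: β = 0.860; γ = 1/√(1 − 0.860²) = 1/√0.2604 = 1.960; τ_2 = 420/1.960 = 214.3 μs.
Leg 3: 432 μs is already measured in the particle's rest frame.
Leg 4: γ = 1/√(1 − 0.800²) = 5/3 ≈ 1.667; τ_4 = 70.0/1.667 = 42.00 μs.
Total: 132.2 + 214.3 + 432.0 + 42.00 μs.

τ = 820 μs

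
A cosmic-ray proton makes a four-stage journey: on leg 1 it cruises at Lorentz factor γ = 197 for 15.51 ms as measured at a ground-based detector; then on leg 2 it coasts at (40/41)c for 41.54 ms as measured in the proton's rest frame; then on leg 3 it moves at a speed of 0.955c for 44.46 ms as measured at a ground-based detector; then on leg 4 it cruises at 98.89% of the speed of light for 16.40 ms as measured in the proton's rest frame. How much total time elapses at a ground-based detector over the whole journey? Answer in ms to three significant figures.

Leg 1: 15.51 ms is already measured at a ground-based detector.
Leg 2: γ = 1/√(1 − (40/41)²) = 41/9 ≈ 4.556; Δt_2 = 4.556 × 41.54 = 189.2 ms.
Leg 3: 44.46 ms is already measured at a ground-based detector.
Leg 4: β = 0.9889; γ = 1/√(1 − 0.9889²) = 1/√0.02208 = 6.730; Δt_4 = 6.730 × 16.40 = 110.4 ms.
Total: 15.51 + 189.2 + 44.46 + 110.4 ms.

Δt = 360 ms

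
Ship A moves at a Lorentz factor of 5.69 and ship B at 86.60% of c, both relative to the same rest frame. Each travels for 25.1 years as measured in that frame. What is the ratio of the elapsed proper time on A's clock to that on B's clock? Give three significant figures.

τ_A/τ_B = 0.351

A: γ = 5.69. B: β = 0.8660; γ = 1/√(1 − 0.8660²) = 1/√0.2500 = 2.000.
τ_A/τ_B = γ_B/γ_A = 2.000/5.690 = 0.3515, so τ_A/τ_B = 0.3515.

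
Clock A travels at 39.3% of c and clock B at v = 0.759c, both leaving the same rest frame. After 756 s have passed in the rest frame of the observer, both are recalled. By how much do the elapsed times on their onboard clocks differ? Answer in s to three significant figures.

A: β = 0.393; γ = 1/√(1 − 0.393²) = 1/√0.8456 = 1.088; τ_A = 756/1.088 = 695.2 s.
B: γ = 1/√(1 − 0.759²) = 1/√0.4239 = 1.536; τ_B = 756/1.536 = 492.2 s.

|τ_A − τ_B| = 203 s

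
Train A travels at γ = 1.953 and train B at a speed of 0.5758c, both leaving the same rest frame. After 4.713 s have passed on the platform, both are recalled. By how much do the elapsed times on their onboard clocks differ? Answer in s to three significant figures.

A: γ = 1.953; τ_A = 4.713/1.953 = 2.413 s.
B: γ = 1/√(1 − 0.5758²) = 1/√0.6685 = 1.223; τ_B = 4.713/1.223 = 3.853 s.

|τ_A − τ_B| = 1.44 s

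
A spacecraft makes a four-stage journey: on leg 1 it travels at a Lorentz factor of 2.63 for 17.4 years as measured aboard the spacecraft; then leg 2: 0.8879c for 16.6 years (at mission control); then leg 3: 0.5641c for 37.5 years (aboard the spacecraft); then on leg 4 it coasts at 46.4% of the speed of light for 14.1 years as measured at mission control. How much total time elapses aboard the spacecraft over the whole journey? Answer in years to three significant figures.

Leg 1: 17.4 years is already measured aboard the spacecraft.
Leg 2: γ = 1/√(1 − 0.8879²) = 1/√0.2116 = 2.174; τ_2 = 16.6/2.174 = 7.637 years.
Leg 3: 37.5 years is already measured aboard the spacecraft.
Leg 4: β = 0.464; γ = 1/√(1 − 0.464²) = 1/√0.7847 = 1.129; τ_4 = 14.1/1.129 = 12.49 years.
Total: 17.40 + 7.637 + 37.50 + 12.49 years.

τ = 75.0 years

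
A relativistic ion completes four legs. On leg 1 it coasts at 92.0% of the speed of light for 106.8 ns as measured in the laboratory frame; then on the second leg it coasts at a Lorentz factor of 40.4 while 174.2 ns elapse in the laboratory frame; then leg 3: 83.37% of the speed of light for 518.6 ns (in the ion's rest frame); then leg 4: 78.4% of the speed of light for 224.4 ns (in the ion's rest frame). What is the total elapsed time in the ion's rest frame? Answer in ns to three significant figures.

τ = 789 ns

Leg 1: β = 0.920; γ = 1/√(1 − 0.920²) = 1/√0.1536 = 2.552; τ_1 = 106.8/2.552 = 41.86 ns.
Leg 2: γ = 40.4; τ_2 = 174.2/40.40 = 4.312 ns.
Leg 3: 518.6 ns is already measured in the ion's rest frame.
Leg 4: 224.4 ns is already measured in the ion's rest frame.
Total: 41.86 + 4.312 + 518.6 + 224.4 ns.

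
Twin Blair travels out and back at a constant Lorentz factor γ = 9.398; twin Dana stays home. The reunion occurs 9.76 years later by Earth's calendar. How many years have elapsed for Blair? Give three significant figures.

γ = 9.398
Blair's clock measures proper time along the trip: τ = Δt/γ = 9.76/9.398 years.

τ = 1.04 years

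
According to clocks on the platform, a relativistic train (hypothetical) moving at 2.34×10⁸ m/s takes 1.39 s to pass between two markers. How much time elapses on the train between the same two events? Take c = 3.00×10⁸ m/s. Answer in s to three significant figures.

β = 2.34×10⁸/3.00×10⁸ = 0.7800; γ = 1/√(1 − 0.7800²) = 1.598
The interval measured on the platform is the dilated one; the clock on the train measures the proper time τ = Δt/γ = 1.39/1.598 s.

τ = 0.870 s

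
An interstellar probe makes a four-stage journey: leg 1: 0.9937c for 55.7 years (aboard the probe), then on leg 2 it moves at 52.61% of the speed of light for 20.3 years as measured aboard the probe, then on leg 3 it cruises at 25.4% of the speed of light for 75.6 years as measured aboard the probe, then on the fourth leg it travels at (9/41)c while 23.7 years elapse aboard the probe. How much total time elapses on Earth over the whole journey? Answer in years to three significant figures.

Leg 1: γ = 1/√(1 − 0.9937²) = 1/√0.01256 = 8.923; Δt_1 = 8.923 × 55.7 = 497.0 years.
Leg 2: β = 0.5261; γ = 1/√(1 − 0.5261²) = 1/√0.7232 = 1.176; Δt_2 = 1.176 × 20.3 = 23.87 years.
Leg 3: β = 0.254; γ = 1/√(1 − 0.254²) = 1/√0.9355 = 1.034; Δt_3 = 1.034 × 75.6 = 78.16 years.
Leg 4: γ = 1/√(1 − (9/41)²) = 41/40 = 1.025; Δt_4 = 1.025 × 23.7 = 24.29 years.
Total: 497.0 + 23.87 + 78.16 + 24.29 years.

Δt = 623 years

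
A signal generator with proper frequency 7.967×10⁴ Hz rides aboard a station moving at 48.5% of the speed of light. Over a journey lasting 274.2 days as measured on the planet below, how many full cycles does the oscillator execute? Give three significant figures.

N = 1.65×10¹²

β = 0.485; γ = 1/√(1 − 0.485²) = 1/√0.7648 = 1.143
The oscillator's own cycle count is N = f × τ where τ is the proper time aboard the station. τ = Δt/γ = 274.2/1.143 = 239.8 days = 2.072×10⁷ s.
N = 7.967×10⁴ × 2.072×10⁷ = 1.651×10¹².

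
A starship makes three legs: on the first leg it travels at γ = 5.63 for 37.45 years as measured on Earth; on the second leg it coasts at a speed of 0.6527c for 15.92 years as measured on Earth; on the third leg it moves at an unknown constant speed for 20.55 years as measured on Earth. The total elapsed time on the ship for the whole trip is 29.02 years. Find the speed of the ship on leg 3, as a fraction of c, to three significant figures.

Leg 1: γ = 5.63; τ_1 = 37.45/5.630 = 6.652 years.
Leg 2: γ = 1/√(1 − 0.6527²) = 1/√0.5740 = 1.320; τ_2 = 15.92/1.320 = 12.06 years.
Leg 3: speed unknown; τ_3 = 20.55/γ_3.
Total proper time: 6.652 + 12.06 + τ_3 = 29.02, so τ_3 = 29.02 − 18.71 = 10.31 years.
γ_3 = 20.55/10.31 = 1.994; β = √(1 − 1/γ²) = √0.7484.

β = 0.865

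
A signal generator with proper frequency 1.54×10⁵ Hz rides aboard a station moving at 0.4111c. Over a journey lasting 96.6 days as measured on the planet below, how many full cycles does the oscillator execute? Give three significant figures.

N = 1.17×10¹²

γ = 1/√(1 − 0.4111²) = 1/√0.8310 = 1.097
The oscillator's own cycle count is N = f × τ where τ is the proper time aboard the station. τ = Δt/γ = 96.6/1.097 = 88.06 days = 7.608×10⁶ s.
N = 1.54×10⁵ × 7.608×10⁶ = 1.172×10¹².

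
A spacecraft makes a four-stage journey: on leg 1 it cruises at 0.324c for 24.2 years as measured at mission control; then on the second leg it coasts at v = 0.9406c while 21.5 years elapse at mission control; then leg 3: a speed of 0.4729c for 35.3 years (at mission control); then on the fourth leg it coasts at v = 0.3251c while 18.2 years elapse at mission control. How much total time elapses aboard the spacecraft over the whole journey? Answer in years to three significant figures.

Leg 1: γ = 1/√(1 − 0.324²) = 1/√0.8950 = 1.057; τ_1 = 24.2/1.057 = 22.89 years.
Leg 2: γ = 1/√(1 − 0.9406²) = 1/√0.1153 = 2.945; τ_2 = 21.5/2.945 = 7.300 years.
Leg 3: γ = 1/√(1 − 0.4729²) = 1/√0.7764 = 1.135; τ_3 = 35.3/1.135 = 31.10 years.
Leg 4: γ = 1/√(1 − 0.3251²) = 1/√0.8943 = 1.057; τ_4 = 18.2/1.057 = 17.21 years.
Total: 22.89 + 7.300 + 31.10 + 17.21 years.

τ = 78.5 years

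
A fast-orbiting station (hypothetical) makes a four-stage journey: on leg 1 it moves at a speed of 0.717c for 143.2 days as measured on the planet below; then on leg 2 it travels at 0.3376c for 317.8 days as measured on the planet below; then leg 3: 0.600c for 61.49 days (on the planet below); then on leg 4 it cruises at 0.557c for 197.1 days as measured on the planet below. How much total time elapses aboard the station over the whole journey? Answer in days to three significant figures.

τ = 612 days

Leg 1: γ = 1/√(1 − 0.717²) = 1/√0.4859 = 1.435; τ_1 = 143.2/1.435 = 99.82 days.
Leg 2: γ = 1/√(1 − 0.3376²) = 1/√0.8860 = 1.062; τ_2 = 317.8/1.062 = 299.1 days.
Leg 3: γ = 1/√(1 − 0.600²) = 5/4 = 1.250; τ_3 = 61.49/1.250 = 49.19 days.
Leg 4: γ = 1/√(1 − 0.557²) = 1/√0.6898 = 1.204; τ_4 = 197.1/1.204 = 163.7 days.
Total: 99.82 + 299.1 + 49.19 + 163.7 days.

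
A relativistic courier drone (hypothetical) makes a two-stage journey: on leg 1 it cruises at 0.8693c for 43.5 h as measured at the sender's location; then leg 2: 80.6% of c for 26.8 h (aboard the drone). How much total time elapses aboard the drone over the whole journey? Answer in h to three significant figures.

Leg 1: γ = 1/√(1 − 0.8693²) = 1/√0.2443 = 2.023; τ_1 = 43.5/2.023 = 21.50 h.
Leg 2: 26.8 h is already measured aboard the drone.
Total: 21.50 + 26.80 h.

τ = 48.3 h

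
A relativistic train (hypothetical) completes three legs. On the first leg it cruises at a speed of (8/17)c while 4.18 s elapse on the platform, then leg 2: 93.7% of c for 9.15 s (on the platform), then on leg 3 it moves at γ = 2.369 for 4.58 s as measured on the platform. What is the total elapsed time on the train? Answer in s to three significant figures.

τ = 8.82 s

Leg 1: γ = 1/√(1 − (8/17)²) = 17/15 ≈ 1.133; τ_1 = 4.18/1.133 = 3.688 s.
Leg 2: β = 0.937; γ = 1/√(1 − 0.937²) = 1/√0.1220 = 2.863; τ_2 = 9.15/2.863 = 3.196 s.
Leg 3: γ = 2.369; τ_3 = 4.58/2.369 = 1.933 s.
Total: 3.688 + 3.196 + 1.933 s.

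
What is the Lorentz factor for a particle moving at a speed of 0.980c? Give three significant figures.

γ = 5.03

γ = 1/√(1 − 0.980²) = 1/√0.03960 = 5.025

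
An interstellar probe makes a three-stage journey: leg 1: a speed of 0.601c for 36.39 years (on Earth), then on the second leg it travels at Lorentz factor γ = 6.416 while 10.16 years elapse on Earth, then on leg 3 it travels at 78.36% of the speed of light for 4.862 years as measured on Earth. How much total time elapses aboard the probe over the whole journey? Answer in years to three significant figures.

τ = 33.7 years

Leg 1: γ = 1/√(1 − 0.601²) = 1/√0.6388 = 1.251; τ_1 = 36.39/1.251 = 29.08 years.
Leg 2: γ = 6.416; τ_2 = 10.16/6.416 = 1.584 years.
Leg 3: β = 0.7836; γ = 1/√(1 − 0.7836²) = 1/√0.3860 = 1.610; τ_3 = 4.862/1.610 = 3.021 years.
Total: 29.08 + 1.584 + 3.021 years.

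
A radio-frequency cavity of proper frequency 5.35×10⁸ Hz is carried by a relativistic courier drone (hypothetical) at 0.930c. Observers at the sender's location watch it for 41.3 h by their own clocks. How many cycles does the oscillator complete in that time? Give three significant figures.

γ = 1/√(1 − 0.930²) = 1/√0.1351 = 2.721
During 41.3 h of lab time, the oscillator's proper time advances by τ = Δt/γ = 41.3/2.721 = 15.18 h = 5.465×10⁴ s.
N = f × τ = 5.35×10⁸ × 5.465×10⁴ = 2.924×10¹³.

N = 2.92×10¹³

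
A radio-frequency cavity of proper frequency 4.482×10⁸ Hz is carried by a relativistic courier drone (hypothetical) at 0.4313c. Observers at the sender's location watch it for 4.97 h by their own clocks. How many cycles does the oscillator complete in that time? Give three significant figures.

N = 7.23×10¹²

γ = 1/√(1 − 0.4313²) = 1/√0.8140 = 1.108
During 4.97 h of lab time, the oscillator's proper time advances by τ = Δt/γ = 4.97/1.108 = 4.484 h = 1.614×10⁴ s.
N = f × τ = 4.482×10⁸ × 1.614×10⁴ = 7.235×10¹².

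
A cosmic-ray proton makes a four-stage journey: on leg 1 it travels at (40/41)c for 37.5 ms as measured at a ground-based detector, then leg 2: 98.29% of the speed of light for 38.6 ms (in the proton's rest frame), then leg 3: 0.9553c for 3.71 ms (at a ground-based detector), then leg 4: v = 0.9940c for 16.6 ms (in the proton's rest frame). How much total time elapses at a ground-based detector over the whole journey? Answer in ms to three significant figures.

Δt = 403 ms

Leg 1: 37.5 ms is already measured at a ground-based detector.
Leg 2: β = 0.9829; γ = 1/√(1 − 0.9829²) = 1/√0.03391 = 5.431; Δt_2 = 5.431 × 38.6 = 209.6 ms.
Leg 3: 3.71 ms is already measured at a ground-based detector.
Leg 4: γ = 1/√(1 − 0.9940²) = 1/√0.01196 = 9.142; Δt_4 = 9.142 × 16.6 = 151.8 ms.
Total: 37.50 + 209.6 + 3.710 + 151.8 ms.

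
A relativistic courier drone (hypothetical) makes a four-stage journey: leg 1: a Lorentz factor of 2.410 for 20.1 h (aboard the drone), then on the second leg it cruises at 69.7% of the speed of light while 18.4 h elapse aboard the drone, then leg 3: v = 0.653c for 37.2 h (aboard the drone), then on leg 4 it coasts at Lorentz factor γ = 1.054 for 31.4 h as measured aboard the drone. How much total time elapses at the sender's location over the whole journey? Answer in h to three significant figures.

Leg 1: γ = 2.410; Δt_1 = 2.410 × 20.1 = 48.44 h.
Leg 2: β = 0.697; γ = 1/√(1 − 0.697²) = 1/√0.5142 = 1.395; Δt_2 = 1.395 × 18.4 = 25.66 h.
Leg 3: γ = 1/√(1 − 0.653²) = 1/√0.5736 = 1.320; Δt_3 = 1.320 × 37.2 = 49.12 h.
Leg 4: γ = 1.054; Δt_4 = 1.054 × 31.4 = 33.10 h.
Total: 48.44 + 25.66 + 49.12 + 33.10 h.

Δt = 156 h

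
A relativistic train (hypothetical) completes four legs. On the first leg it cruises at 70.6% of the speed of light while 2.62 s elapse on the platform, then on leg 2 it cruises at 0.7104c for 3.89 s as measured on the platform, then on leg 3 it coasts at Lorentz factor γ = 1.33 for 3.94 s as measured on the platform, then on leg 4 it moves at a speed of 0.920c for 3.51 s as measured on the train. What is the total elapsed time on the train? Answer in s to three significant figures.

Leg 1: β = 0.706; γ = 1/√(1 − 0.706²) = 1/√0.5016 = 1.412; τ_1 = 2.62/1.412 = 1.856 s.
Leg 2: γ = 1/√(1 − 0.7104²) = 1/√0.4953 = 1.421; τ_2 = 3.89/1.421 = 2.738 s.
Leg 3: γ = 1.33; τ_3 = 3.94/1.330 = 2.962 s.
Leg 4: 3.51 s is already measured on the train.
Total: 1.856 + 2.738 + 2.962 + 3.510 s.

τ = 11.1 s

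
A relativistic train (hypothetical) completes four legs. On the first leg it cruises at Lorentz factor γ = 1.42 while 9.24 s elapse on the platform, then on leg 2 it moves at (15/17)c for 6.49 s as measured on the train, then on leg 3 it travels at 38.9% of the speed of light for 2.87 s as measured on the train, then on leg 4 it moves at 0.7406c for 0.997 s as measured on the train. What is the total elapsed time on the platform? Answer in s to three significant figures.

Δt = 27.6 s

Leg 1: 9.24 s is already measured on the platform.
Leg 2: γ = 1/√(1 − (15/17)²) = 17/8 = 2.125; Δt_2 = 2.125 × 6.49 = 13.79 s.
Leg 3: β = 0.389; γ = 1/√(1 − 0.389²) = 1/√0.8487 = 1.085; Δt_3 = 1.085 × 2.87 = 3.115 s.
Leg 4: γ = 1/√(1 − 0.7406²) = 1/√0.4515 = 1.488; Δt_4 = 1.488 × 0.997 = 1.484 s.
Total: 9.240 + 13.79 + 3.115 + 1.484 s.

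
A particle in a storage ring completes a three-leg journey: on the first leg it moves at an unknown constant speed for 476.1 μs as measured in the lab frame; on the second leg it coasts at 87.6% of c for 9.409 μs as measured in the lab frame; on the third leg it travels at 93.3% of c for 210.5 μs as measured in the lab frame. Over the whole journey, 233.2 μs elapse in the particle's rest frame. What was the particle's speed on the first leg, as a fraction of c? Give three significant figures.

Leg 1: speed unknown; τ_1 = 476.1/γ_1.
Leg 2: β = 0.876; γ = 1/√(1 − 0.876²) = 1/√0.2326 = 2.073; τ_2 = 9.409/2.073 = 4.538 μs.
Leg 3: β = 0.933; γ = 1/√(1 − 0.933²) = 1/√0.1295 = 2.779; τ_3 = 210.5/2.779 = 75.75 μs.
Total proper time: τ_1 + 4.538 + 75.75 = 233.2, so τ_1 = 233.2 − 80.29 = 152.9 μs.
γ_1 = 476.1/152.9 = 3.114; β = √(1 − 1/γ²) = √0.8969.

β = 0.947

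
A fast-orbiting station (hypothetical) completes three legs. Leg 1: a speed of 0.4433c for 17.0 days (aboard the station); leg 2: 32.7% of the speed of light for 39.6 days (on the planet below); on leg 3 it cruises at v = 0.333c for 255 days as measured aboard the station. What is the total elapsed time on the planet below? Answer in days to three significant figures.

Leg 1: γ = 1/√(1 − 0.4433²) = 1/√0.8035 = 1.116; Δt_1 = 1.116 × 17.0 = 18.97 days.
Leg 2: 39.6 days is already measured on the planet below.
Leg 3: γ = 1/√(1 − 0.333²) = 1/√0.8891 = 1.061; Δt_3 = 1.061 × 255 = 270.4 days.
Total: 18.97 + 39.60 + 270.4 days.

Δt = 329 days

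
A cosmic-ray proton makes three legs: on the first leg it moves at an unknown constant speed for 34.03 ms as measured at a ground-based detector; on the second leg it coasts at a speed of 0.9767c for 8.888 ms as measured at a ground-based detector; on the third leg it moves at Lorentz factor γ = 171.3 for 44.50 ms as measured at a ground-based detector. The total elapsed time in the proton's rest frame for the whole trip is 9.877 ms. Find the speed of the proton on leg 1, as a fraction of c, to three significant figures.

β = 0.974

Leg 1: speed unknown; τ_1 = 34.03/γ_1.
Leg 2: γ = 1/√(1 − 0.9767²) = 1/√0.04606 = 4.660; τ_2 = 8.888/4.660 = 1.907 ms.
Leg 3: γ = 171.3; τ_3 = 44.50/171.3 = 0.2598 ms.
Total proper time: τ_1 + 1.907 + 0.2598 = 9.877, so τ_1 = 9.877 − 2.167 = 7.710 ms.
γ_1 = 34.03/7.710 = 4.414; β = √(1 − 1/γ²) = √0.9487.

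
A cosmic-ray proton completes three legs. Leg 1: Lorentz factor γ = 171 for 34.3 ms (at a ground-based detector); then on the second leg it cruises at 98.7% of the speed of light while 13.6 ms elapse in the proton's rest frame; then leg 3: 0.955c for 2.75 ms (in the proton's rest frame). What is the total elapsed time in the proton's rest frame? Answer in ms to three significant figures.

τ = 16.6 ms

Leg 1: γ = 171; τ_1 = 34.3/171.0 = 0.2006 ms.
Leg 2: 13.6 ms is already measured in the proton's rest frame.
Leg 3: 2.75 ms is already measured in the proton's rest frame.
Total: 0.2006 + 13.60 + 2.750 ms.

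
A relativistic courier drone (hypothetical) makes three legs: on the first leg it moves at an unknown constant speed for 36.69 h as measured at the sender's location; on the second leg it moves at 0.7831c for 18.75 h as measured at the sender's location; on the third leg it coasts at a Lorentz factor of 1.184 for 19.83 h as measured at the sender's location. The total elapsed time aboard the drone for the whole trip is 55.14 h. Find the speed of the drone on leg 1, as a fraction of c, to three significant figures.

Leg 1: speed unknown; τ_1 = 36.69/γ_1.
Leg 2: γ = 1/√(1 − 0.7831²) = 1/√0.3868 = 1.608; τ_2 = 18.75/1.608 = 11.66 h.
Leg 3: γ = 1.184; τ_3 = 19.83/1.184 = 16.75 h.
Total proper time: τ_1 + 11.66 + 16.75 = 55.14, so τ_1 = 55.14 − 28.41 = 26.73 h.
γ_1 = 36.69/26.73 = 1.373; β = √(1 − 1/γ²) = √0.4692.

β = 0.685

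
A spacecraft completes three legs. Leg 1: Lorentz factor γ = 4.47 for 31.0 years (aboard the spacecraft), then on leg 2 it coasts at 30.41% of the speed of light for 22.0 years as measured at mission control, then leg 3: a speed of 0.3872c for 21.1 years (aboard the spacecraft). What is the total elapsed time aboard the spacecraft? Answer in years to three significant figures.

τ = 73.1 years

Leg 1: 31.0 years is already measured aboard the spacecraft.
Leg 2: β = 0.3041; γ = 1/√(1 − 0.3041²) = 1/√0.9075 = 1.050; τ_2 = 22.0/1.050 = 20.96 years.
Leg 3: 21.1 years is already measured aboard the spacecraft.
Total: 31.00 + 20.96 + 21.10 years.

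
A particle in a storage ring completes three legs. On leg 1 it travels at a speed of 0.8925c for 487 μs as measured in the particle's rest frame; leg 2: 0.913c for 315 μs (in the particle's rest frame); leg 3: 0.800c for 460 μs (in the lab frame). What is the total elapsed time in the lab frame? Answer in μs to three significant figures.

Leg 1: γ = 1/√(1 − 0.8925²) = 1/√0.2034 = 2.217; Δt_1 = 2.217 × 487 = 1080 μs.
Leg 2: γ = 1/√(1 − 0.913²) = 1/√0.1664 = 2.451; Δt_2 = 2.451 × 315 = 772.1 μs.
Leg 3: 460 μs is already measured in the lab frame.
Total: 1080 + 772.1 + 460.0 μs.

Δt = 2310 μs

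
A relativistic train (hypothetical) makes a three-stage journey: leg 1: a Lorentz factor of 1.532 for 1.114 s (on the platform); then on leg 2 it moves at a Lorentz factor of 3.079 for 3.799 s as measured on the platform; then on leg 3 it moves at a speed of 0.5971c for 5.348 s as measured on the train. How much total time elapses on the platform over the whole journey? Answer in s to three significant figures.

Δt = 11.6 s

Leg 1: 1.114 s is already measured on the platform.
Leg 2: 3.799 s is already measured on the platform.
Leg 3: γ = 1/√(1 − 0.5971²) = 1/√0.6435 = 1.247; Δt_3 = 1.247 × 5.348 = 6.667 s.
Total: 1.114 + 3.799 + 6.667 s.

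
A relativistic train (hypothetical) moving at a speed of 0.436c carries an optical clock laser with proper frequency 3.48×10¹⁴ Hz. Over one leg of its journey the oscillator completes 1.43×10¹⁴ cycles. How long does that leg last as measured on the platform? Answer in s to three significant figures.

Δt = 0.457 s

γ = 1/√(1 − 0.436²) = 1/√0.8099 = 1.111
Proper time for N cycles: τ = N/f = 1.43×10¹⁴/(3.48×10¹⁴) = 4.109×10⁻¹ s = 0.4109 s.
Lab-frame duration Δt = γτ = 1.111 × 0.4109 = 0.4566 s.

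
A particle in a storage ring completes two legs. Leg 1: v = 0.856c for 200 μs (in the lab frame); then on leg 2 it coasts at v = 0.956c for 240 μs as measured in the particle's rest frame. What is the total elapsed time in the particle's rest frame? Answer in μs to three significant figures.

Leg 1: γ = 1/√(1 − 0.856²) = 1/√0.2673 = 1.934; τ_1 = 200/1.934 = 103.4 μs.
Leg 2: 240 μs is already measured in the particle's rest frame.
Total: 103.4 + 240.0 μs.

τ = 343 μs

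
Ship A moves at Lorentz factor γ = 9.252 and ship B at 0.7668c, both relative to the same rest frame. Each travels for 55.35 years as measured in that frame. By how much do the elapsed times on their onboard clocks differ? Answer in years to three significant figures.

|τ_A − τ_B| = 29.5 years

A: γ = 9.252; τ_A = 55.35/9.252 = 5.982 years.
B: γ = 1/√(1 − 0.7668²) = 1/√0.4120 = 1.558; τ_B = 55.35/1.558 = 35.53 years.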